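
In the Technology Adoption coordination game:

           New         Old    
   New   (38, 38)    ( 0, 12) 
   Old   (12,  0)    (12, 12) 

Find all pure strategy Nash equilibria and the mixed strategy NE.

Pure NE: (New, New) and (Old, Old); Mixed NE: p = 0.3158, q = 0.3158

Work:
Check pure NE:
(New, New): (38, 38) - no unilateral deviation beneficial
(Old, Old): (12, 12) - no unilateral deviation beneficial
Mixed NE: P1 plays New with p = 0.3158, P2 plays New with q = 0.3158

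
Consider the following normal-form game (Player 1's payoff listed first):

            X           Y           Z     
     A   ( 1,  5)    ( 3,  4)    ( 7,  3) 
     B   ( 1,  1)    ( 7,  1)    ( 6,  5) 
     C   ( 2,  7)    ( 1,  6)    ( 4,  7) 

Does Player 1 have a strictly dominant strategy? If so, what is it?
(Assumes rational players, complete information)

No strictly dominant strategy exists for Player 1

Work:
A strategy strictly dominates another if it gives a strictly higher payoff against every opponent action. Compare each pair of P1's strategies column-by-column:
  A vs B: [1 vs 1, 3 vs 7, 7 vs 6] → A does not strictly dominate B (column X: 1 ≤ 1)
  A vs C: [1 vs 2, 3 vs 1, 7 vs 4] → A does not strictly dominate C (column X: 1 ≤ 2)
  B vs A: [1 vs 1, 7 vs 3, 6 vs 7] → B does not strictly dominate A (column X: 1 ≤ 1)
  B vs C: [1 vs 2, 7 vs 1, 6 vs 4] → B does not strictly dominate C (column X: 1 ≤ 2)
  C vs A: [2 vs 1, 1 vs 3, 4 vs 7] → C does not strictly dominate A (column Y: 1 ≤ 3)
  C vs B: [2 vs 1, 1 vs 7, 4 vs 6] → C does not strictly dominate B (column Y: 1 ≤ 7)
No single strategy strictly dominates all others → no strictly dominant strategy.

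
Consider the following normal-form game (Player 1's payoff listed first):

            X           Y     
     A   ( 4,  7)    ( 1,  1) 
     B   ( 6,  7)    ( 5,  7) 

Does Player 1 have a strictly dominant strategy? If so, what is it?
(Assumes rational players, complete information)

Yes, Player 1's strictly dominant strategy is B

Work:
A strategy strictly dominates another if it gives a strictly higher payoff against every opponent action. Compare each pair of P1's strategies column-by-column:
  A vs B: [4 vs 6, 1 vs 5] → A does not strictly dominate B (column X: 4 ≤ 6)
  B vs A: [6 vs 4, 5 vs 1] → B strictly dominates A
B strictly dominates every other strategy → strictly dominant.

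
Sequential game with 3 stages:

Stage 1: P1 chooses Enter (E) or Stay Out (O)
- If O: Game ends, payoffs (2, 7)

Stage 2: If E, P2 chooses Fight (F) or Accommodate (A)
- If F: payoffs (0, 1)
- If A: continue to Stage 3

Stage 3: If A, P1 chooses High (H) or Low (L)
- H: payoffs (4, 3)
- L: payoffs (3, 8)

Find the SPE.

SPE: (E, A, H); Outcome (4, 3)

Work:
Stage 3: P1 chooses H (4 vs 3)
Stage 2: P2: F->1, A->3 (anticipating H). Choose A
Stage 1: P1: O->2, E->4 (anticipating A, H). Choose E
SPE path: E -> A -> H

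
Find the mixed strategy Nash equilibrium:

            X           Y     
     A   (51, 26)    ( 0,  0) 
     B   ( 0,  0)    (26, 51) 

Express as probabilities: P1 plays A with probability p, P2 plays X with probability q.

p = 0.6623, q = 0.3377

Work:
Find probabilities that make opponent indifferent:
P2 chooses q to make P1 indifferent between A and B
P1 chooses p to make P2 indifferent between X and Y
Mixed NE: P1 plays (A: 0.6623, B: 0.3377), P2 plays (X: 0.3377, Y: 0.6623)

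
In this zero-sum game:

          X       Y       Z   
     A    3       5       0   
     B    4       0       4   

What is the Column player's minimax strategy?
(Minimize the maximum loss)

Column should play X or Z (all achieve the minimum), value = 4

Work:
Column player minimizes Row's maximum payoff:
Column X: max payoff to Row = 4
Column Y: max payoff to Row = 5
Column Z: max payoff to Row = 4
Minimum is 4, achieved by columns X, Z (tied).
Each of X or Z is a minimax strategy.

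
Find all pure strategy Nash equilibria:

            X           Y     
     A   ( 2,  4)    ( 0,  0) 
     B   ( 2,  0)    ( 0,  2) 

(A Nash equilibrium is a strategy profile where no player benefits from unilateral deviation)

Nash equilibrium: (A, X), (B, Y)

Work:
Best responses:
  P1 vs X: payoffs [2, 2] → best response A/B (payoff 2)
  P1 vs Y: payoffs [0, 0] → best response A/B (payoff 0)
  P2 vs A: payoffs [4, 0] → best response X (payoff 4)
  P2 vs B: payoffs [0, 2] → best response Y (payoff 2)
Mutual best responses: (A,X), (B,Y) → Nash equilibria.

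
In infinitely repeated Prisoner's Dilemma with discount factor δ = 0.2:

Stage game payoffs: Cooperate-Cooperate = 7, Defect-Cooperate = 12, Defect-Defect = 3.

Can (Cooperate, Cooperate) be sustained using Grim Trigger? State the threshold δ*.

δ* = 0.5556; since δ = 0.2 < 0.5556, cooperation cannot be sustained

Work:
For Grim Trigger:
Cooperate forever: 7/(1-δ)
Defect then punished: 12 + 3·δ/(1-δ)
Need: 7/(1-δ) ≥ 12 + 3·δ/(1-δ)
Solving: δ ≥ (T-R)/(T-P) = (12-7)/(12-3) = 0.5556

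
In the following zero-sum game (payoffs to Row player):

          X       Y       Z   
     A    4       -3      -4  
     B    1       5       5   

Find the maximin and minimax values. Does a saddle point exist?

Maximin = 1, Minimax = 4, Saddle: False

Work:
Row minimums: [-4, 1] → maximin = 1
Column maximums: [4, 5, 5] → minimax = 4
No saddle point (maximin ≠ minimax). Mixed strategy needed.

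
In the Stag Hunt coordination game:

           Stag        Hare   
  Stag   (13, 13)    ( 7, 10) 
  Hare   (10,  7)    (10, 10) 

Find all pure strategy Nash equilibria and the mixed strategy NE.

Pure NE: (Stag, Stag) and (Hare, Hare); Mixed NE: p = 0.5, q = 0.5

Work:
Check pure NE:
(Stag, Stag): (13, 13) - no unilateral deviation beneficial
(Hare, Hare): (10, 10) - no unilateral deviation beneficial
Mixed NE: P1 plays Stag with p = 0.5, P2 plays Stag with q = 0.5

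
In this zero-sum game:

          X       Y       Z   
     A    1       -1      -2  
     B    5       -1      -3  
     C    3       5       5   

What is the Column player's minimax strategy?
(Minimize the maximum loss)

Column should play X or Y or Z (all achieve the minimum), value = 5

Work:
Column player minimizes Row's maximum payoff:
Column X: max payoff to Row = 5
Column Y: max payoff to Row = 5
Column Z: max payoff to Row = 5
Minimum is 5, achieved by columns X, Y, Z (tied).
Each of X or Y or Z is a minimax strategy.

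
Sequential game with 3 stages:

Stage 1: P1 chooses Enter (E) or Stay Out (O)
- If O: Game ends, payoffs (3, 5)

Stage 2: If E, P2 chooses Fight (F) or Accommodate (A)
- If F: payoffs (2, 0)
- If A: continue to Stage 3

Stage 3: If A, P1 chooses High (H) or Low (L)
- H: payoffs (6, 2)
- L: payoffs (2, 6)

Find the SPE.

SPE: (E, A, H); Outcome (6, 2)

Work:
Stage 3: P1 chooses H (6 vs 2)
Stage 2: P2: F->0, A->2 (anticipating H). Choose A
Stage 1: P1: O->3, E->6 (anticipating A, H). Choose E
SPE path: E -> A -> H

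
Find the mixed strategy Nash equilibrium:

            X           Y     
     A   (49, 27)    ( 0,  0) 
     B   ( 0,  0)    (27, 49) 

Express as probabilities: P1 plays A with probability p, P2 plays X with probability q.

p = 0.6447, q = 0.3553

Work:
Find probabilities that make opponent indifferent:
P2 chooses q to make P1 indifferent between A and B
P1 chooses p to make P2 indifferent between X and Y
Mixed NE: P1 plays (A: 0.6447, B: 0.3553), P2 plays (X: 0.3553, Y: 0.6447)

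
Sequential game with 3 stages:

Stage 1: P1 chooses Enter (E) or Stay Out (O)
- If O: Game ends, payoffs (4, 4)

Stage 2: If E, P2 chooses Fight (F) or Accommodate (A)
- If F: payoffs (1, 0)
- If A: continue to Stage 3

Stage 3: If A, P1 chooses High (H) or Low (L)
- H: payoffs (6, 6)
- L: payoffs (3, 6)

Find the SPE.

SPE: (E, A, H); Outcome (6, 6)

Work:
Stage 3: P1 chooses H (6 vs 3)
Stage 2: P2: F->0, A->6 (anticipating H). Choose A
Stage 1: P1: O->4, E->6 (anticipating A, H). Choose E
SPE path: E -> A -> H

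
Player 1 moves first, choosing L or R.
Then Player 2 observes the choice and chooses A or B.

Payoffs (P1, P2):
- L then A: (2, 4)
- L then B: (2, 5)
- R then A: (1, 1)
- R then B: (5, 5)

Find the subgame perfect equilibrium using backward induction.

P1 plays R, P2 plays B after L and B after R; Payoff (5, 5)

Work:
Backward induction:
After L: P2 chooses B → P1 gets 2
After R: P2 chooses B → P1 gets 5
P1 chooses R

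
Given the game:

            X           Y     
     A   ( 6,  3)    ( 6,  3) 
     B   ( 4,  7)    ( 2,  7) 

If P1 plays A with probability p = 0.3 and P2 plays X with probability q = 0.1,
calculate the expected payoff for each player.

E[P1] = 3.34, E[P2] = 5.8

Work:
E[P1] = p·q·π₁(A,X) + p·(1-q)·π₁(A,Y) + (1-p)·q·π₁(B,X) + (1-p)·(1-q)·π₁(B,Y)
= 0.3·0.1·6 + 0.3·0.9·6 + 0.7·0.1·4 + 0.7·0.9·2
= 3.34

E[P2] = 5.8 (similar calculation)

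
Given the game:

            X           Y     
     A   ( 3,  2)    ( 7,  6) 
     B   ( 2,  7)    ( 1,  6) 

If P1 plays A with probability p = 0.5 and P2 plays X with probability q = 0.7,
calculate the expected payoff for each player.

E[P1] = 2.95, E[P2] = 4.95

Work:
E[P1] = p·q·π₁(A,X) + p·(1-q)·π₁(A,Y) + (1-p)·q·π₁(B,X) + (1-p)·(1-q)·π₁(B,Y)
= 0.5·0.7·3 + 0.5·0.3·7 + 0.5·0.7·2 + 0.5·0.3·1
= 2.95

E[P2] = 4.95 (similar calculation)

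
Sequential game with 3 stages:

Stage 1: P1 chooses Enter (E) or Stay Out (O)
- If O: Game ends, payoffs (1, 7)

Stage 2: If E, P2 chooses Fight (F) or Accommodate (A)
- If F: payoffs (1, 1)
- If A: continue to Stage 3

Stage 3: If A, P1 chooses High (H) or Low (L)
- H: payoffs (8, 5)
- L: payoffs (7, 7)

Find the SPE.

SPE: (E, A, H); Outcome (8, 5)

Work:
Stage 3: P1 chooses H (8 vs 7)
Stage 2: P2: F->1, A->5 (anticipating H). Choose A
Stage 1: P1: O->1, E->8 (anticipating A, H). Choose E
SPE path: E -> A -> H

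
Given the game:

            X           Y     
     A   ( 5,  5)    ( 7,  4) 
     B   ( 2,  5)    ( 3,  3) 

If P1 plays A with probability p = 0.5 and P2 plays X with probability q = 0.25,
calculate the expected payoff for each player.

E[P1] = 4.625, E[P2] = 3.875

Work:
E[P1] = p·q·π₁(A,X) + p·(1-q)·π₁(A,Y) + (1-p)·q·π₁(B,X) + (1-p)·(1-q)·π₁(B,Y)
= 0.5·0.25·5 + 0.5·0.75·7 + 0.5·0.25·2 + 0.5·0.75·3
= 4.625

E[P2] = 3.875 (similar calculation)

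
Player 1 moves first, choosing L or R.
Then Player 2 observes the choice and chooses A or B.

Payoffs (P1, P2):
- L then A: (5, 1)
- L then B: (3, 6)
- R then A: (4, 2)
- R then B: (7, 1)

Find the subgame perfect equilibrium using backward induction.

P1 plays R, P2 plays B after L and A after R; Payoff (4, 2)

Work:
Backward induction:
After L: P2 chooses B → P1 gets 3
After R: P2 chooses A → P1 gets 4
P1 chooses R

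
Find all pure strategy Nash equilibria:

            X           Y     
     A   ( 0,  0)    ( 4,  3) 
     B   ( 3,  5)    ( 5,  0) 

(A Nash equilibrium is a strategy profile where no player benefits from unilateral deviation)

Nash equilibrium: (B, X)

Work:
Best responses:
  P1 vs X: payoffs [0, 3] → best response B (payoff 3)
  P1 vs Y: payoffs [4, 5] → best response B (payoff 5)
  P2 vs A: payoffs [0, 3] → best response Y (payoff 3)
  P2 vs B: payoffs [5, 0] → best response X (payoff 5)
Mutual best responses: (B,X) → Nash equilibria.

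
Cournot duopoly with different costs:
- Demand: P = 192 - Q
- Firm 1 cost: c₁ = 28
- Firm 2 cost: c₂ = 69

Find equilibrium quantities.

q₁* = 68.33, q₂* = 27.33

Work:
Reaction: q₁ = (192 - 28 - q₂)/2
Reaction: q₂ = (192 - 69 - q₁)/2
Solve simultaneously:
q₁* = (192 - 2×28 + 69)/3 = 68.33
q₂* = (192 - 2×69 + 28)/3 = 27.33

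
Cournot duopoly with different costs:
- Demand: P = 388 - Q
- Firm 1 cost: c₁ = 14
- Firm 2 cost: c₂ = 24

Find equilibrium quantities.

q₁* = 128.0, q₂* = 118.0

Work:
Reaction: q₁ = (388 - 14 - q₂)/2
Reaction: q₂ = (388 - 24 - q₁)/2
Solve simultaneously:
q₁* = (388 - 2×14 + 24)/3 = 128.0
q₂* = (388 - 2×24 + 14)/3 = 118.0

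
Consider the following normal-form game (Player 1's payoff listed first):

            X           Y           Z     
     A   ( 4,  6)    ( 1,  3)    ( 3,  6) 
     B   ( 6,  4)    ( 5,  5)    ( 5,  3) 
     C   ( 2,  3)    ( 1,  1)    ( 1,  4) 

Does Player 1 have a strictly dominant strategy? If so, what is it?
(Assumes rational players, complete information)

Yes, Player 1's strictly dominant strategy is B

Work:
A strategy strictly dominates another if it gives a strictly higher payoff against every opponent action. Compare each pair of P1's strategies column-by-column:
  A vs B: [4 vs 6, 1 vs 5, 3 vs 5] → A does not strictly dominate B (column X: 4 ≤ 6)
  A vs C: [4 vs 2, 1 vs 1, 3 vs 1] → A does not strictly dominate C (column Y: 1 ≤ 1)
  B vs A: [6 vs 4, 5 vs 1, 5 vs 3] → B strictly dominates A
  B vs C: [6 vs 2, 5 vs 1, 5 vs 1] → B strictly dominates C
  C vs A: [2 vs 4, 1 vs 1, 1 vs 3] → C does not strictly dominate A (column X: 2 ≤ 4)
  C vs B: [2 vs 6, 1 vs 5, 1 vs 5] → C does not strictly dominate B (column X: 2 ≤ 6)
B strictly dominates every other strategy → strictly dominant.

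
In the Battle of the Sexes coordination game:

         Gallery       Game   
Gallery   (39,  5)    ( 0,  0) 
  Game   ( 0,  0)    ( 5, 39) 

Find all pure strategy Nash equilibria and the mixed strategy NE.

Pure NE: (Gallery, Gallery) and (Game, Game); Mixed NE: p = 0.8864, q = 0.1136

Work:
Check pure NE:
(Gallery, Gallery): (39, 5) - no unilateral deviation beneficial
(Game, Game): (5, 39) - no unilateral deviation beneficial
Mixed NE: P1 plays Gallery with p = 0.8864, P2 plays Gallery with q = 0.1136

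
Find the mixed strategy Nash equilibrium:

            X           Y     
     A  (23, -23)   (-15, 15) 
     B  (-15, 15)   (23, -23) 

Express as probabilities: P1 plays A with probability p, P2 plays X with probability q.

p = 0.5, q = 0.5

Work:
Find probabilities that make opponent indifferent:
P2 chooses q to make P1 indifferent between A and B
P1 chooses p to make P2 indifferent between X and Y
Mixed NE: P1 plays (A: 0.5, B: 0.5), P2 plays (X: 0.5, Y: 0.5)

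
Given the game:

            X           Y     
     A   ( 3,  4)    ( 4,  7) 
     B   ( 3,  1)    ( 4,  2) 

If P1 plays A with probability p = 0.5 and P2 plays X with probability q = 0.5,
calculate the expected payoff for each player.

E[P1] = 3.5, E[P2] = 3.5

Work:
E[P1] = p·q·π₁(A,X) + p·(1-q)·π₁(A,Y) + (1-p)·q·π₁(B,X) + (1-p)·(1-q)·π₁(B,Y)
= 0.5·0.5·3 + 0.5·0.5·4 + 0.5·0.5·3 + 0.5·0.5·4
= 3.5

E[P2] = 3.5 (similar calculation)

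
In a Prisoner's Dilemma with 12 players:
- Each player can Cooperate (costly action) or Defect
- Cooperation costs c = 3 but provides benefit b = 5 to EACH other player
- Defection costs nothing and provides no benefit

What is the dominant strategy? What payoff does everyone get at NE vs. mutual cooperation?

Dominant: Defect; NE payoff = 0; Coop payoff = 52

Work:
Defect dominates (saves cost c = 3, benefit to others is external)
NE: All defect → everyone gets 0
If all cooperate: each receives (11)×5 - 3 = 52
Social dilemma: 52 > 0 but NE gives 0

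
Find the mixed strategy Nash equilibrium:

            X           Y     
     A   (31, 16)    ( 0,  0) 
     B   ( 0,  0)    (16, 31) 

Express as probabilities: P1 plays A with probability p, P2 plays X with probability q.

p = 0.6596, q = 0.3404

Work:
Find probabilities that make opponent indifferent:
P2 chooses q to make P1 indifferent between A and B
P1 chooses p to make P2 indifferent between X and Y
Mixed NE: P1 plays (A: 0.6596, B: 0.3404), P2 plays (X: 0.3404, Y: 0.6596)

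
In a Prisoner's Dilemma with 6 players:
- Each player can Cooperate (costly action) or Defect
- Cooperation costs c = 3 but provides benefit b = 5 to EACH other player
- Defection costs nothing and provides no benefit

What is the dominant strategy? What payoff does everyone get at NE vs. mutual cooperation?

Dominant: Defect; NE payoff = 0; Coop payoff = 22

Work:
Defect dominates (saves cost c = 3, benefit to others is external)
NE: All defect → everyone gets 0
If all cooperate: each receives (5)×5 - 3 = 22
Social dilemma: 22 > 0 but NE gives 0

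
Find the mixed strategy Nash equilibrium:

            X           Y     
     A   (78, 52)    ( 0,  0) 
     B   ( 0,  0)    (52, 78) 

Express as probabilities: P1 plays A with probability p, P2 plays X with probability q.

p = 0.6, q = 0.4

Work:
Find probabilities that make opponent indifferent:
P2 chooses q to make P1 indifferent between A and B
P1 chooses p to make P2 indifferent between X and Y
Mixed NE: P1 plays (A: 0.6, B: 0.4), P2 plays (X: 0.4, Y: 0.6)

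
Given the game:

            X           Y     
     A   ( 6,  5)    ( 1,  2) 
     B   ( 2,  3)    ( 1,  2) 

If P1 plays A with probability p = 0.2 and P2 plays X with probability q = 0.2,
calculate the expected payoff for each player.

E[P1] = 1.36, E[P2] = 2.28

Work:
E[P1] = p·q·π₁(A,X) + p·(1-q)·π₁(A,Y) + (1-p)·q·π₁(B,X) + (1-p)·(1-q)·π₁(B,Y)
= 0.2·0.2·6 + 0.2·0.8·1 + 0.8·0.2·2 + 0.8·0.8·1
= 1.36

E[P2] = 2.28 (similar calculation)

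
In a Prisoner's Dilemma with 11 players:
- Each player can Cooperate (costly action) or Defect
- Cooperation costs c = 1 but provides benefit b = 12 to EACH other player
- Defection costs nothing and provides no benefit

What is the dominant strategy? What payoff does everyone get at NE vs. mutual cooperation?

Dominant: Defect; NE payoff = 0; Coop payoff = 119

Work:
Defect dominates (saves cost c = 1, benefit to others is external)
NE: All defect → everyone gets 0
If all cooperate: each receives (10)×12 - 1 = 119
Social dilemma: 119 > 0 but NE gives 0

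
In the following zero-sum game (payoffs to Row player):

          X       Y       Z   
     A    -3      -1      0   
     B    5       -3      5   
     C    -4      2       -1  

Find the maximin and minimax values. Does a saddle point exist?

Maximin = -3, Minimax = 2, Saddle: False

Work:
Row minimums: [-3, -3, -4] → maximin = -3
Column maximums: [5, 2, 5] → minimax = 2
No saddle point (maximin ≠ minimax). Mixed strategy needed.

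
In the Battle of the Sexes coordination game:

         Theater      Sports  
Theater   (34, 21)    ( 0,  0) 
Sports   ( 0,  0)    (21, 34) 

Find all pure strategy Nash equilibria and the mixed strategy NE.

Pure NE: (Theater, Theater) and (Sports, Sports); Mixed NE: p = 0.6182, q = 0.3818

Work:
Check pure NE:
(Theater, Theater): (34, 21) - no unilateral deviation beneficial
(Sports, Sports): (21, 34) - no unilateral deviation beneficial
Mixed NE: P1 plays Theater with p = 0.6182, P2 plays Theater with q = 0.3818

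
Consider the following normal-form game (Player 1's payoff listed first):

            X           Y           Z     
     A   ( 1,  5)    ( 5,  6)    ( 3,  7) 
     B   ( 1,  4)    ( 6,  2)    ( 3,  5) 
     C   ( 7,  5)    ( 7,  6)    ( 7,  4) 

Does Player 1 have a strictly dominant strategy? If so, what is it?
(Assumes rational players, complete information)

Yes, Player 1's strictly dominant strategy is C

Work:
A strategy strictly dominates another if it gives a strictly higher payoff against every opponent action. Compare each pair of P1's strategies column-by-column:
  A vs B: [1 vs 1, 5 vs 6, 3 vs 3] → A does not strictly dominate B (column X: 1 ≤ 1)
  A vs C: [1 vs 7, 5 vs 7, 3 vs 7] → A does not strictly dominate C (column X: 1 ≤ 7)
  B vs A: [1 vs 1, 6 vs 5, 3 vs 3] → B does not strictly dominate A (column X: 1 ≤ 1)
  B vs C: [1 vs 7, 6 vs 7, 3 vs 7] → B does not strictly dominate C (column X: 1 ≤ 7)
  C vs A: [7 vs 1, 7 vs 5, 7 vs 3] → C strictly dominates A
  C vs B: [7 vs 1, 7 vs 6, 7 vs 3] → C strictly dominates B
C strictly dominates every other strategy → strictly dominant.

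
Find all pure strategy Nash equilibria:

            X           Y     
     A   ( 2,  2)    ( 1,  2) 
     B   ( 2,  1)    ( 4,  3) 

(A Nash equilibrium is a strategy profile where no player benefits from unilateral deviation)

Nash equilibrium: (A, X), (B, Y)

Work:
Best responses:
  P1 vs X: payoffs [2, 2] → best response A/B (payoff 2)
  P1 vs Y: payoffs [1, 4] → best response B (payoff 4)
  P2 vs A: payoffs [2, 2] → best response X/Y (payoff 2)
  P2 vs B: payoffs [1, 3] → best response Y (payoff 3)
Mutual best responses: (A,X), (B,Y) → Nash equilibria.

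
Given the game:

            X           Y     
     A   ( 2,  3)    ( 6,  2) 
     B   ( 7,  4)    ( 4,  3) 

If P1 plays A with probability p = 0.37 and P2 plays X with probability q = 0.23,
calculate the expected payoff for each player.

E[P1] = 4.8343, E[P2] = 2.86

Work:
E[P1] = p·q·π₁(A,X) + p·(1-q)·π₁(A,Y) + (1-p)·q·π₁(B,X) + (1-p)·(1-q)·π₁(B,Y)
= 0.37·0.23·2 + 0.37·0.77·6 + 0.63·0.23·7 + 0.63·0.77·4
= 4.8343

E[P2] = 2.86 (similar calculation)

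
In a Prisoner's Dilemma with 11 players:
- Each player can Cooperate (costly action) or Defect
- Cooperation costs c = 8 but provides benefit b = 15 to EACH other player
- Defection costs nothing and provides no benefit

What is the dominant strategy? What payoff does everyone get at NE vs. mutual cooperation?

Dominant: Defect; NE payoff = 0; Coop payoff = 142

Work:
Defect dominates (saves cost c = 8, benefit to others is external)
NE: All defect → everyone gets 0
If all cooperate: each receives (10)×15 - 8 = 142
Social dilemma: 142 > 0 but NE gives 0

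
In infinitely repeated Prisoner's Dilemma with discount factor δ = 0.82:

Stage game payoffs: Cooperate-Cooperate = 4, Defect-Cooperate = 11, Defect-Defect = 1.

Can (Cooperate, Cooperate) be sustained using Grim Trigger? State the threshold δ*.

δ* = 0.7; since δ = 0.82 ≥ 0.7, cooperation can be sustained

Work:
For Grim Trigger:
Cooperate forever: 4/(1-δ)
Defect then punished: 11 + 1·δ/(1-δ)
Need: 4/(1-δ) ≥ 11 + 1·δ/(1-δ)
Solving: δ ≥ (T-R)/(T-P) = (11-4)/(11-1) = 0.7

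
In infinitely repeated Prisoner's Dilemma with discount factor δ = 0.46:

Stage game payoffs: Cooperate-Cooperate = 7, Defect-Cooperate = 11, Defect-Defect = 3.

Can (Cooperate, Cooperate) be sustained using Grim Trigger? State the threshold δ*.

δ* = 0.5; since δ = 0.46 < 0.5, cooperation cannot be sustained

Work:
For Grim Trigger:
Cooperate forever: 7/(1-δ)
Defect then punished: 11 + 3·δ/(1-δ)
Need: 7/(1-δ) ≥ 11 + 3·δ/(1-δ)
Solving: δ ≥ (T-R)/(T-P) = (11-7)/(11-3) = 0.5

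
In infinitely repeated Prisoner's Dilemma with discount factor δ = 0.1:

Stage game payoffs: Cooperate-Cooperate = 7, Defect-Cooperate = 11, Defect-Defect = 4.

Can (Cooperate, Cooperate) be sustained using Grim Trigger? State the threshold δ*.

δ* = 0.5714; since δ = 0.1 < 0.5714, cooperation cannot be sustained

Work:
For Grim Trigger:
Cooperate forever: 7/(1-δ)
Defect then punished: 11 + 4·δ/(1-δ)
Need: 7/(1-δ) ≥ 11 + 4·δ/(1-δ)
Solving: δ ≥ (T-R)/(T-P) = (11-7)/(11-4) = 0.5714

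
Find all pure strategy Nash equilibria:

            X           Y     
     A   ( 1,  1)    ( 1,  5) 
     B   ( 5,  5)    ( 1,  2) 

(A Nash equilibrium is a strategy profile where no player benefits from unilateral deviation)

Nash equilibrium: (A, Y), (B, X)

Work:
Best responses:
  P1 vs X: payoffs [1, 5] → best response B (payoff 5)
  P1 vs Y: payoffs [1, 1] → best response A/B (payoff 1)
  P2 vs A: payoffs [1, 5] → best response Y (payoff 5)
  P2 vs B: payoffs [5, 2] → best response X (payoff 5)
Mutual best responses: (A,Y), (B,X) → Nash equilibria.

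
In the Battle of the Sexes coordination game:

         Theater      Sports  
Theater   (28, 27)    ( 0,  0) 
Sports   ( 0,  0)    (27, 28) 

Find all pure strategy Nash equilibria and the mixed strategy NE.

Pure NE: (Theater, Theater) and (Sports, Sports); Mixed NE: p = 0.5091, q = 0.4909

Work:
Check pure NE:
(Theater, Theater): (28, 27) - no unilateral deviation beneficial
(Sports, Sports): (27, 28) - no unilateral deviation beneficial
Mixed NE: P1 plays Theater with p = 0.5091, P2 plays Theater with q = 0.4909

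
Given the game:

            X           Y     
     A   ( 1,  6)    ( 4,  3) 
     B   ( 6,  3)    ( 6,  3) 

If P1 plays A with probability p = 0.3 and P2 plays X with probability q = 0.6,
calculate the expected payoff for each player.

E[P1] = 4.86, E[P2] = 3.54

Work:
E[P1] = p·q·π₁(A,X) + p·(1-q)·π₁(A,Y) + (1-p)·q·π₁(B,X) + (1-p)·(1-q)·π₁(B,Y)
= 0.3·0.6·1 + 0.3·0.4·4 + 0.7·0.6·6 + 0.7·0.4·6
= 4.86

E[P2] = 3.54 (similar calculation)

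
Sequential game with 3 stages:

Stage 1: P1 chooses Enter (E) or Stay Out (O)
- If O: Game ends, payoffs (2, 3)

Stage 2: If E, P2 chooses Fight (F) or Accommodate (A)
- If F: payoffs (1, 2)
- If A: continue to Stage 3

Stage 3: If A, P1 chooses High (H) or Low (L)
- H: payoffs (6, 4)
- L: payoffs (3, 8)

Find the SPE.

SPE: (E, A, H); Outcome (6, 4)

Work:
Stage 3: P1 chooses H (6 vs 3)
Stage 2: P2: F->2, A->4 (anticipating H). Choose A
Stage 1: P1: O->2, E->6 (anticipating A, H). Choose E
SPE path: E -> A -> H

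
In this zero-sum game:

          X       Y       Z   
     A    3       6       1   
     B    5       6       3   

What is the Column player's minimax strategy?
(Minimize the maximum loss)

Column should play Z, value = 3

Work:
Column player minimizes Row's maximum payoff:
Column X: max payoff to Row = 5
Column Y: max payoff to Row = 6
Column Z: max payoff to Row = 3
Minimum is 3, achieved by column Z.
Minimax strategy: Z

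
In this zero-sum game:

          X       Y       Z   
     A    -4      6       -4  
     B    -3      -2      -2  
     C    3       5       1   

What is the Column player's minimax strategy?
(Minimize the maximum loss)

Column should play Z, value = 1

Work:
Column player minimizes Row's maximum payoff:
Column X: max payoff to Row = 3
Column Y: max payoff to Row = 6
Column Z: max payoff to Row = 1
Minimum is 1, achieved by column Z.
Minimax strategy: Z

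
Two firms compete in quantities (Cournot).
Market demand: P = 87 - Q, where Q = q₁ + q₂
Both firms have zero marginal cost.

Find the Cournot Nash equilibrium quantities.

q₁* = q₂* = 29.0; P* = 29.0

Work:
Profit: π_i = P·q_i = (a - q_i - q_j)·q_i
FOC: ∂π_i/∂q_i = a - 2q_i - q_j = 0
Reaction function: q_i = (87 - q_j)/2
Symmetry: q* = 87/3 = 29.0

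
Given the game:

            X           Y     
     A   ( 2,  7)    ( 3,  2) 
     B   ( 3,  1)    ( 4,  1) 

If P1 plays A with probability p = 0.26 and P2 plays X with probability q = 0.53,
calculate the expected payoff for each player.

E[P1] = 3.21, E[P2] = 1.949

Work:
E[P1] = p·q·π₁(A,X) + p·(1-q)·π₁(A,Y) + (1-p)·q·π₁(B,X) + (1-p)·(1-q)·π₁(B,Y)
= 0.26·0.53·2 + 0.26·0.47·3 + 0.74·0.53·3 + 0.74·0.47·4
= 3.21

E[P2] = 1.949 (similar calculation)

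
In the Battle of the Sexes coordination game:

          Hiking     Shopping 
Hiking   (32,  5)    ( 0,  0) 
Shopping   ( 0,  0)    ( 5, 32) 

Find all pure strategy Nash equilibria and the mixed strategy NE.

Pure NE: (Hiking, Hiking) and (Shopping, Shopping); Mixed NE: p = 0.8649, q = 0.1351

Work:
Check pure NE:
(Hiking, Hiking): (32, 5) - no unilateral deviation beneficial
(Shopping, Shopping): (5, 32) - no unilateral deviation beneficial
Mixed NE: P1 plays Hiking with p = 0.8649, P2 plays Hiking with q = 0.1351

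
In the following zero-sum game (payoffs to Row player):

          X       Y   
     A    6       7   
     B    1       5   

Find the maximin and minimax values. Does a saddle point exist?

Maximin = 6, Minimax = 6, Saddle: True

Work:
Row minimums: [6, 1] → maximin = 6
Column maximums: [6, 7] → minimax = 6
Saddle point exists! Game value = 6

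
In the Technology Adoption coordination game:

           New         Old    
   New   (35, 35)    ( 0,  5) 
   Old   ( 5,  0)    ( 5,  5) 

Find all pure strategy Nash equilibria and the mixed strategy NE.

Pure NE: (New, New) and (Old, Old); Mixed NE: p = 0.1429, q = 0.1429

Work:
Check pure NE:
(New, New): (35, 35) - no unilateral deviation beneficial
(Old, Old): (5, 5) - no unilateral deviation beneficial
Mixed NE: P1 plays New with p = 0.1429, P2 plays New with q = 0.1429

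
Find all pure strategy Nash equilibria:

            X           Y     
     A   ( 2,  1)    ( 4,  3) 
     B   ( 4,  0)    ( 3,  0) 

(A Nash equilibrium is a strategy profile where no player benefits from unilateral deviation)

Nash equilibrium: (A, Y), (B, X)

Work:
Best responses:
  P1 vs X: payoffs [2, 4] → best response B (payoff 4)
  P1 vs Y: payoffs [4, 3] → best response A (payoff 4)
  P2 vs A: payoffs [1, 3] → best response Y (payoff 3)
  P2 vs B: payoffs [0, 0] → best response X/Y (payoff 0)
Mutual best responses: (A,Y), (B,X) → Nash equilibria.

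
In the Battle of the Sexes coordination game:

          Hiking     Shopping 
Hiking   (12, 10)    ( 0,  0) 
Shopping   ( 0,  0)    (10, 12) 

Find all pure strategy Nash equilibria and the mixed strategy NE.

Pure NE: (Hiking, Hiking) and (Shopping, Shopping); Mixed NE: p = 0.5455, q = 0.4545

Work:
Check pure NE:
(Hiking, Hiking): (12, 10) - no unilateral deviation beneficial
(Shopping, Shopping): (10, 12) - no unilateral deviation beneficial
Mixed NE: P1 plays Hiking with p = 0.5455, P2 plays Hiking with q = 0.4545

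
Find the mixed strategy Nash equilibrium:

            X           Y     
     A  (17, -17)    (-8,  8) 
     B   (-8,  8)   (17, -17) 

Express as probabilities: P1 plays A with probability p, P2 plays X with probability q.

p = 0.5, q = 0.5

Work:
Find probabilities that make opponent indifferent:
P2 chooses q to make P1 indifferent between A and B
P1 chooses p to make P2 indifferent between X and Y
Mixed NE: P1 plays (A: 0.5, B: 0.5), P2 plays (X: 0.5, Y: 0.5)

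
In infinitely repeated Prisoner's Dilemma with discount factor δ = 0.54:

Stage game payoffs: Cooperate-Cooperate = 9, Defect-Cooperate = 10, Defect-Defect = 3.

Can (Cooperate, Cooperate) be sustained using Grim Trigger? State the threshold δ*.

δ* = 0.1429; since δ = 0.54 ≥ 0.1429, cooperation can be sustained

Work:
For Grim Trigger:
Cooperate forever: 9/(1-δ)
Defect then punished: 10 + 3·δ/(1-δ)
Need: 9/(1-δ) ≥ 10 + 3·δ/(1-δ)
Solving: δ ≥ (T-R)/(T-P) = (10-9)/(10-3) = 0.1429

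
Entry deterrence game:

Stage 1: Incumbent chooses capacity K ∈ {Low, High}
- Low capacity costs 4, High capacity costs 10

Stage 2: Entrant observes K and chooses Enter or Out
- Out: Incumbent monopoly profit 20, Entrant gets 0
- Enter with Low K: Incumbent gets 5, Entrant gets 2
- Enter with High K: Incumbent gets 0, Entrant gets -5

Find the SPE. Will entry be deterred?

SPE: (High, Enter|Low, Out|High); Entry deterred. Incumbent net profit = 10

Work:
After Low K: Entrant enters (2 > 0)
After High K: Entrant stays out (-5 < 0)
Incumbent: Low → 5−4=1, High → 20−10=10
Incumbent chooses High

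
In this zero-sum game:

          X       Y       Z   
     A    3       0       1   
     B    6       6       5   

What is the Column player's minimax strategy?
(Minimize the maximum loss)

Column should play Z, value = 5

Work:
Column player minimizes Row's maximum payoff:
Column X: max payoff to Row = 6
Column Y: max payoff to Row = 6
Column Z: max payoff to Row = 5
Minimum is 5, achieved by column Z.
Minimax strategy: Z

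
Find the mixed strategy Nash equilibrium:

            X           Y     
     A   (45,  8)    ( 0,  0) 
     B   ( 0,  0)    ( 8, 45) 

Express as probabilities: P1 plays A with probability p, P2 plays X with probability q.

p = 0.8491, q = 0.1509

Work:
Find probabilities that make opponent indifferent:
P2 chooses q to make P1 indifferent between A and B
P1 chooses p to make P2 indifferent between X and Y
Mixed NE: P1 plays (A: 0.8491, B: 0.1509), P2 plays (X: 0.1509, Y: 0.8491)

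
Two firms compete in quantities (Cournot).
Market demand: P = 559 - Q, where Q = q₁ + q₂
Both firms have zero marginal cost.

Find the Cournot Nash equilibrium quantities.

q₁* = q₂* = 186.33; P* = 186.33

Work:
Profit: π_i = P·q_i = (a - q_i - q_j)·q_i
FOC: ∂π_i/∂q_i = a - 2q_i - q_j = 0
Reaction function: q_i = (559 - q_j)/2
Symmetry: q* = 559/3 = 186.33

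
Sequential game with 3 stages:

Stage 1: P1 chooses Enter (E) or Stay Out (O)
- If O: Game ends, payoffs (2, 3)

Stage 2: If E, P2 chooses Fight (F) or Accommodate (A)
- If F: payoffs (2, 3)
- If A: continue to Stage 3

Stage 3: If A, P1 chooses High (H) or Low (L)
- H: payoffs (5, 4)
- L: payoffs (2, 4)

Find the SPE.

SPE: (E, A, H); Outcome (5, 4)

Work:
Stage 3: P1 chooses H (5 vs 2)
Stage 2: P2: F->3, A->4 (anticipating H). Choose A
Stage 1: P1: O->2, E->5 (anticipating A, H). Choose E
SPE path: E -> A -> H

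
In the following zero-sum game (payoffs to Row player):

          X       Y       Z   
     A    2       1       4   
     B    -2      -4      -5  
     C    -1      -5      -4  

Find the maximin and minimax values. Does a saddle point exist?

Maximin = 1, Minimax = 1, Saddle: True

Work:
Row minimums: [1, -5, -5] → maximin = 1
Column maximums: [2, 1, 4] → minimax = 1
Saddle point exists! Game value = 1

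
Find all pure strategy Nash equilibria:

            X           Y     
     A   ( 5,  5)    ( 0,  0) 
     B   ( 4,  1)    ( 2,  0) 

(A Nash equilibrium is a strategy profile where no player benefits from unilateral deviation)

Nash equilibrium: (A, X)

Work:
Best responses:
  P1 vs X: payoffs [5, 4] → best response A (payoff 5)
  P1 vs Y: payoffs [0, 2] → best response B (payoff 2)
  P2 vs A: payoffs [5, 0] → best response X (payoff 5)
  P2 vs B: payoffs [1, 0] → best response X (payoff 1)
Mutual best responses: (A,X) → Nash equilibria.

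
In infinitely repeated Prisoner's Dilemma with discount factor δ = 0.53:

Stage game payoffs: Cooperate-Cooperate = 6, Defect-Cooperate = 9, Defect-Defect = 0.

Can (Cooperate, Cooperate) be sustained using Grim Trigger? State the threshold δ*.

δ* = 0.3333; since δ = 0.53 ≥ 0.3333, cooperation can be sustained

Work:
For Grim Trigger:
Cooperate forever: 6/(1-δ)
Defect then punished: 9 + 0·δ/(1-δ)
Need: 6/(1-δ) ≥ 9 + 0·δ/(1-δ)
Solving: δ ≥ (T-R)/(T-P) = (9-6)/(9-0) = 0.3333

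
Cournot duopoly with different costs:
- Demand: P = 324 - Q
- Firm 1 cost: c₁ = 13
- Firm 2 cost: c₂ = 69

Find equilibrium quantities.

q₁* = 122.33, q₂* = 66.33

Work:
Reaction: q₁ = (324 - 13 - q₂)/2
Reaction: q₂ = (324 - 69 - q₁)/2
Solve simultaneously:
q₁* = (324 - 2×13 + 69)/3 = 122.33
q₂* = (324 - 2×69 + 13)/3 = 66.33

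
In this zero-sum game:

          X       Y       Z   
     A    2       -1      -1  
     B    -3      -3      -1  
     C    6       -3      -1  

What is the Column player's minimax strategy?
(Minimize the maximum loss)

Column should play Y or Z (all achieve the minimum), value = -1

Work:
Column player minimizes Row's maximum payoff:
Column X: max payoff to Row = 6
Column Y: max payoff to Row = -1
Column Z: max payoff to Row = -1
Minimum is -1, achieved by columns Y, Z (tied).
Each of Y or Z is a minimax strategy.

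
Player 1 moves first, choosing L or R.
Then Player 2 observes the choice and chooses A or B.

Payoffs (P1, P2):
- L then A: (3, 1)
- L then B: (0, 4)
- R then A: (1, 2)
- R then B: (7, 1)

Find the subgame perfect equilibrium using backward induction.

P1 plays R, P2 plays B after L and A after R; Payoff (1, 2)

Work:
Backward induction:
After L: P2 chooses B → P1 gets 0
After R: P2 chooses A → P1 gets 1
P1 chooses R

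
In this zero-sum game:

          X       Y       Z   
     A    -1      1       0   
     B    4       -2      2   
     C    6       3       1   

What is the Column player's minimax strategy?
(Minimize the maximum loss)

Column should play Z, value = 2

Work:
Column player minimizes Row's maximum payoff:
Column X: max payoff to Row = 6
Column Y: max payoff to Row = 3
Column Z: max payoff to Row = 2
Minimum is 2, achieved by column Z.
Minimax strategy: Z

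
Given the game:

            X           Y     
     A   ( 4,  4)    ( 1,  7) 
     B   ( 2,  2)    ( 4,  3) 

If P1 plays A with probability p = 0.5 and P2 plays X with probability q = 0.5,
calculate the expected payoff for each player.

E[P1] = 2.75, E[P2] = 4.0

Work:
E[P1] = p·q·π₁(A,X) + p·(1-q)·π₁(A,Y) + (1-p)·q·π₁(B,X) + (1-p)·(1-q)·π₁(B,Y)
= 0.5·0.5·4 + 0.5·0.5·1 + 0.5·0.5·2 + 0.5·0.5·4
= 2.75

E[P2] = 4.0 (similar calculation)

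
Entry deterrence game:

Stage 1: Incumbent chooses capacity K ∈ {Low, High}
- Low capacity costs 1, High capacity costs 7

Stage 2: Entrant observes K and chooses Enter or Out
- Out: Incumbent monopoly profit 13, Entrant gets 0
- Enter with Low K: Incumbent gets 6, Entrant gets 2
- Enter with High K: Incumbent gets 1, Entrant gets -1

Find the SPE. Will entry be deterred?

SPE: (High, Enter|Low, Out|High); Entry deterred. Incumbent net profit = 6

Work:
After Low K: Entrant enters (2 > 0)
After High K: Entrant stays out (-1 < 0)
Incumbent: Low → 6−1=5, High → 13−7=6
Incumbent chooses High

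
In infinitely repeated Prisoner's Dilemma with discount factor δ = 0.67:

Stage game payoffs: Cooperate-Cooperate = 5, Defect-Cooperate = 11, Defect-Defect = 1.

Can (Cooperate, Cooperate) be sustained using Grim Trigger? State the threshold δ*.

δ* = 0.6; since δ = 0.67 ≥ 0.6, cooperation can be sustained

Work:
For Grim Trigger:
Cooperate forever: 5/(1-δ)
Defect then punished: 11 + 1·δ/(1-δ)
Need: 5/(1-δ) ≥ 11 + 1·δ/(1-δ)
Solving: δ ≥ (T-R)/(T-P) = (11-5)/(11-1) = 0.6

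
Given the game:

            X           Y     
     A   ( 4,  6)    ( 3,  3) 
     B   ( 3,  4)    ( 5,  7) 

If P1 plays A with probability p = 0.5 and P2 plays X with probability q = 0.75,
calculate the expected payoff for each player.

E[P1] = 3.625, E[P2] = 5.0

Work:
E[P1] = p·q·π₁(A,X) + p·(1-q)·π₁(A,Y) + (1-p)·q·π₁(B,X) + (1-p)·(1-q)·π₁(B,Y)
= 0.5·0.75·4 + 0.5·0.25·3 + 0.5·0.75·3 + 0.5·0.25·5
= 3.625

E[P2] = 5.0 (similar calculation)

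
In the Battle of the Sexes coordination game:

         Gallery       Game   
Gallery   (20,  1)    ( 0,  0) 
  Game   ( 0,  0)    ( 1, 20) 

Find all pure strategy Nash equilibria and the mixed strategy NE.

Pure NE: (Gallery, Gallery) and (Game, Game); Mixed NE: p = 0.9524, q = 0.0476

Work:
Check pure NE:
(Gallery, Gallery): (20, 1) - no unilateral deviation beneficial
(Game, Game): (1, 20) - no unilateral deviation beneficial
Mixed NE: P1 plays Gallery with p = 0.9524, P2 plays Gallery with q = 0.0476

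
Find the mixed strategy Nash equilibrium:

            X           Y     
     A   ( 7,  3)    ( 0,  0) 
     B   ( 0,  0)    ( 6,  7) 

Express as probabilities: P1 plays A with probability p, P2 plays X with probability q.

p = 0.7, q = 0.4615

Work:
Find probabilities that make opponent indifferent:
P2 chooses q to make P1 indifferent between A and B
P1 chooses p to make P2 indifferent between X and Y
Mixed NE: P1 plays (A: 0.7, B: 0.3), P2 plays (X: 0.4615, Y: 0.5385)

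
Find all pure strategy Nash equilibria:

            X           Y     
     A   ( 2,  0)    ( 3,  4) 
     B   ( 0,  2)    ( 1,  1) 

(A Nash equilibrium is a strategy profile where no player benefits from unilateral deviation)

Nash equilibrium: (A, Y)

Work:
Best responses:
  P1 vs X: payoffs [2, 0] → best response A (payoff 2)
  P1 vs Y: payoffs [3, 1] → best response A (payoff 3)
  P2 vs A: payoffs [0, 4] → best response Y (payoff 4)
  P2 vs B: payoffs [2, 1] → best response X (payoff 2)
Mutual best responses: (A,Y) → Nash equilibria.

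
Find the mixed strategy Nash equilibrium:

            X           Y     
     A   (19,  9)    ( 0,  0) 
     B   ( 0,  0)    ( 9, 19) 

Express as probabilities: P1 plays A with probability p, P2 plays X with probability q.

p = 0.6786, q = 0.3214

Work:
Find probabilities that make opponent indifferent:
P2 chooses q to make P1 indifferent between A and B
P1 chooses p to make P2 indifferent between X and Y
Mixed NE: P1 plays (A: 0.6786, B: 0.3214), P2 plays (X: 0.3214, Y: 0.6786)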